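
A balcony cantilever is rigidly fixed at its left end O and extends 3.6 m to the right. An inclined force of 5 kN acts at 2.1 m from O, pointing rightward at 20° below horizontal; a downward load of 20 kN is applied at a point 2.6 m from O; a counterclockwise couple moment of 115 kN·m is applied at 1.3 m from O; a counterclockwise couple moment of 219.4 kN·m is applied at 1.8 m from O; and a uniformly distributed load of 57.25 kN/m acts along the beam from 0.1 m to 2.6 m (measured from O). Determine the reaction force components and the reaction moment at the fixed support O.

O_x = -4.698 kN, O_y = 164.8 kN, M_O = -85.59 kN·m

Resultant of the distributed load: 57.25 × 2.5 = 143.125 kN at 1.35 m from O.
ΣF_x = 0: O_x + 5·cos20° = 0 → O_x = -4.698 kN.
ΣF_y = 0: O_y − 5·sin20° − 20 − 57.25·2.5 = 0 → O_y = 164.8 kN.
ΣM about O: M_O − 5·sin20°·2.1 − 20·2.6 + 115 + 219.4 − (57.25·2.5)·1.35 = 0 → M_O = -85.59 kN·m.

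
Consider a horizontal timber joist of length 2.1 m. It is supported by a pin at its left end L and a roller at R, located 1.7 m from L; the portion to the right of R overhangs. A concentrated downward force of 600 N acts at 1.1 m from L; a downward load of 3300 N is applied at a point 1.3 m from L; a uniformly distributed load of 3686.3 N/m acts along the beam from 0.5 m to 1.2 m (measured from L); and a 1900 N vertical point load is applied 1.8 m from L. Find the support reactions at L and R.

Resultant of the distributed load: 3686.3 × 0.7 = 2580.41 N at 0.85 m from L.
Moments about L: R_y·1.7 − 600·1.1 − 3300·1.3 − (3686.3·0.7)·0.85 − 1900·1.8 = 0 → R_y = 10563.3485/1.7 = 6213.73 ≈ 6214 N.
ΣF_y = 0: L_y + 6213.73 − 600 − 3300 − 3686.3·0.7 − 1900 = 0 → L_y = 2167 N.
ΣF_x = 0: no horizontal applied forces, so L_x = 0.

L_x = 0, L_y = 2167 N, R_y = 6214 N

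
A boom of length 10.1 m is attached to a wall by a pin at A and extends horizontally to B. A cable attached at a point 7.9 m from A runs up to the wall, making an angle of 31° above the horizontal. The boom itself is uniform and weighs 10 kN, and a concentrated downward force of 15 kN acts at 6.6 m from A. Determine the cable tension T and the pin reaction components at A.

ΣM about A: T·sin31°·7.9 − 10·5.05 − 15·6.6 = 0 → T = 149.5/(7.9·0.515038) = 36.743 ≈ 36.74 kN.
ΣF_x = 0: A_x − T·cos31° = 0 → A_x = 36.743 × 0.857167 = 31.49 kN.
ΣF_y = 0: A_y + T·sin31° − 10 − 15 = 0 → A_y = 25 − 36.743 × 0.515038 = 6.076 kN.

T = 36.74 kN, A_x = 31.49 kN, A_y = 6.076 kN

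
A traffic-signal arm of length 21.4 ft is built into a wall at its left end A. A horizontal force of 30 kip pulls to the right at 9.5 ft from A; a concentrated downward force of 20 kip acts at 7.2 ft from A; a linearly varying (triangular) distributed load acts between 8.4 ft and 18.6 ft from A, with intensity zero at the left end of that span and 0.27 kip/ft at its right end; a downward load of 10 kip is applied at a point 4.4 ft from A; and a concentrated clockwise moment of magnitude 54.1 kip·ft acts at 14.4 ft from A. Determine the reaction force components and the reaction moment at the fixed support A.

Resultant of the triangular load: ½ × 0.27 × 10.2 = 1.377 kip, acting at 15.2 ft from A (one-third of the span from the peak).
ΣF_x = 0: A_x + 30 = 0 → A_x = -30.00 kip.
ΣF_y = 0: A_y − 20 − ½·0.27·10.2 − 10 = 0 → A_y = 31.38 kip.
ΣM about A: M_A − 20·7.2 − (½·0.27·10.2)·15.2 − 10·4.4 − 54.1 = 0 → M_A = 263.0 kip·ft.

A_x = -30.00 kip, A_y = 31.38 kip, M_A = 263.0 kip·ft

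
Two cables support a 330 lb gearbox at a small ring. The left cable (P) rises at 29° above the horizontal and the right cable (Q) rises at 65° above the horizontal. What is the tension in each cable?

ΣF_x = 0: −T_P·cos29° + T_Q·cos65° = 0 → T_Q = 2.06953·T_P.
ΣF_y = 0: T_P·sin29° + T_Q·sin65° = 330.
Substitute: T_P·(0.48481 + 2.06953·0.906308) = 330 → T_P = 139.804 ≈ 139.8 lb.
Then T_Q = 2.06953 × 139.804 = 289.3 lb.

T_P = 139.8 lb, T_Q = 289.3 lb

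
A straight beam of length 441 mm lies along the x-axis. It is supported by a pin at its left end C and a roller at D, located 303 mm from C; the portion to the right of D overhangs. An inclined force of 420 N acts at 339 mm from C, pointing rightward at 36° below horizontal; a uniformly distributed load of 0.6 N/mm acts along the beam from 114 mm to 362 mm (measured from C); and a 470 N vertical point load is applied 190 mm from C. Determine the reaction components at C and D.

Resultant of the distributed load: 0.6 × 248 = 148.8 N at 238 mm from C.
Moments about C: D_y·303 − 420·sin36°·339 − (0.6·248)·238 − 470·190 = 0 → D_y = 208403/303 = 687.799 ≈ 687.8 N.
ΣF_y = 0: C_y + 687.799 − 420·sin36° − 0.6·248 − 470 = 0 → C_y = 177.9 N.
ΣF_x = 0: C_x + 420·cos36° = 0 → C_x = -339.8 N.

C_x = -339.8 N, C_y = 177.9 N, D_y = 687.8 N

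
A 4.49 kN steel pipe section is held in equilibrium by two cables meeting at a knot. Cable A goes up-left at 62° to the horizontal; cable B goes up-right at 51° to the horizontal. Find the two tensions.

T_A = 3.070 kN, T_B = 2.290 kN

ΣF_x = 0: −T_A·cos62° + T_B·cos51° = 0 → T_B = 0.745998·T_A.
ΣF_y = 0: T_A·sin62° + T_B·sin51° = 4.49.
Substitute: T_A·(0.882948 + 0.745998·0.777146) = 4.49 → T_A = 3.06967 ≈ 3.070 kN.
Then T_B = 0.745998 × 3.06967 = 2.290 kN.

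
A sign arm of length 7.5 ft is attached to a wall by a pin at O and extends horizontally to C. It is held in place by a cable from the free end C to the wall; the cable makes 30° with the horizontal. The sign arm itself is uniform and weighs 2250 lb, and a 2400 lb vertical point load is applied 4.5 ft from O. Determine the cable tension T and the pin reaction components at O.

T = 5130 lb, O_x = 4443 lb, O_y = 2085 lb

ΣM about O: T·sin30°·7.5 − 2250·3.75 − 2400·4.5 = 0 → T = 19237.5/(7.5·0.5) = 5130 lb.
ΣF_x = 0: O_x − T·cos30° = 0 → O_x = 5130 × 0.866025 = 4443 lb.
ΣF_y = 0: O_y + T·sin30° − 2250 − 2400 = 0 → O_y = 4650 − 5130 × 0.5 = 2085 lb.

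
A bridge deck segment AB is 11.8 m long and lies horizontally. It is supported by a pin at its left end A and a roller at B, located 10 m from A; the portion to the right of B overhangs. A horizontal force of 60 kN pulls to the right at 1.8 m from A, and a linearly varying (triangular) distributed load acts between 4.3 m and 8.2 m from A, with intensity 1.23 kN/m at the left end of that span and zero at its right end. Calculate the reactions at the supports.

A_x = -60.00 kN, A_y = 1.055 kN, B_y = 1.343 kN

Resultant of the triangular load: ½ × 1.23 × 3.9 = 2.3985 kN, acting at 5.6 m from A (one-third of the span from the peak).
Moments about A: B_y·10 − (½·1.23·3.9)·5.6 = 0 → B_y = 13.4316/10 = 1.34316 ≈ 1.343 kN.
ΣF_y = 0: A_y + 1.34316 − ½·1.23·3.9 = 0 → A_y = 1.055 kN.
ΣF_x = 0: A_x + 60 = 0 → A_x = -60.00 kN.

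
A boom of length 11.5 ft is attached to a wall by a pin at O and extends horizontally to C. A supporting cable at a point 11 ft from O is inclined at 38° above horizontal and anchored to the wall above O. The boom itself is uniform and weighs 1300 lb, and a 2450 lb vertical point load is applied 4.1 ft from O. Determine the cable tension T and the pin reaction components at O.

T = 2587 lb, O_x = 2039 lb, O_y = 2157 lb

ΣM about O: T·sin38°·11 − 1300·5.75 − 2450·4.1 = 0 → T = 17520/(11·0.615661) = 2587.02 ≈ 2587 lb.
ΣF_x = 0: O_x − T·cos38° = 0 → O_x = 2587.02 × 0.788011 = 2039 lb.
ΣF_y = 0: O_y + T·sin38° − 1300 − 2450 = 0 → O_y = 3750 − 2587.02 × 0.615661 = 2157 lb.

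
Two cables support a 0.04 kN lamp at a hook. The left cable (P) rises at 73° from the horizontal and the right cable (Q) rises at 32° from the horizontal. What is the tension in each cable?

ΣF_x = 0: −T_P·cos73° + T_Q·cos32° = 0 → T_Q = 0.344758·T_P.
ΣF_y = 0: T_P·sin73° + T_Q·sin32° = 0.04.
Substitute: T_P·(0.956305 + 0.344758·0.529919) = 0.04 → T_P = 0.0351186 ≈ 0.03512 kN.
Then T_Q = 0.344758 × 0.0351186 = 0.01211 kN.

T_P = 0.03512 kN, T_Q = 0.01211 kN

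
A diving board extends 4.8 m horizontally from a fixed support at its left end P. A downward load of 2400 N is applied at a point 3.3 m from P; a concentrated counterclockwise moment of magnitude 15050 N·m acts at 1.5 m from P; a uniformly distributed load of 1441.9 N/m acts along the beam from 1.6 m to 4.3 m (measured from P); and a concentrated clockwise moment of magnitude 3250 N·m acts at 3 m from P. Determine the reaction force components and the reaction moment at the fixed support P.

Resultant of the distributed load: 1441.9 × 2.7 = 3893.13 N at 2.95 m from P.
ΣF_x = 0: P_x = 0.
ΣF_y = 0: P_y − 2400 − 1441.9·2.7 = 0 → P_y = 6293 N.
ΣM about P: M_P − 2400·3.3 + 15050 − (1441.9·2.7)·2.95 − 3250 = 0 → M_P = 7605 N·m.

P_x = 0, P_y = 6293 N, M_P = 7605 N·m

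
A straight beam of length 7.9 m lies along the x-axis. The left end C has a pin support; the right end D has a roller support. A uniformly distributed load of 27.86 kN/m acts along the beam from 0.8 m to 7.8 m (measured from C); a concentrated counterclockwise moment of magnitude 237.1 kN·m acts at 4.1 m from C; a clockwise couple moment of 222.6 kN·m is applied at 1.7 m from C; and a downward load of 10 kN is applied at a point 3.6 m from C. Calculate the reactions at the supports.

Resultant of the distributed load: 27.86 × 7 = 195.02 kN at 4.3 m from C.
ΣM about C: D_y·7.9 − (27.86·7)·4.3 + 237.1 − 222.6 − 10·3.6 = 0 → D_y = 860.086/7.9 = 108.872 ≈ 108.9 kN.
ΣF_y = 0: C_y + 108.872 − 27.86·7 − 10 = 0 → C_y = 96.15 kN.
ΣF_x = 0: no horizontal applied forces, so C_x = 0.

C_x = 0, C_y = 96.15 kN, D_y = 108.9 kN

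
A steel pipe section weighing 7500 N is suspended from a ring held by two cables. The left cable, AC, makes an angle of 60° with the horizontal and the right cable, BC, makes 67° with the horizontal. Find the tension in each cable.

ΣF_x = 0: −T_AC·cos60° + T_BC·cos67° = 0 → T_BC = 1.27965·T_AC.
ΣF_y = 0: T_AC·sin60° + T_BC·sin67° = 7500.
Substitute: T_AC·(0.866025 + 1.27965·0.920505) = 7500 → T_AC = 3669.37 ≈ 3669 N.
Then T_BC = 1.27965 × 3669.37 = 4696 N.

T_AC = 3669 N, T_BC = 4696 N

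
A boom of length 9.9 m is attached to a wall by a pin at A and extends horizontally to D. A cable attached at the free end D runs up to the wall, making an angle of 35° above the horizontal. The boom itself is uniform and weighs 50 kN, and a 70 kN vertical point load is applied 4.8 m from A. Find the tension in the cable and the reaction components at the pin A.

ΣM about A: T·sin35°·9.9 − 50·4.95 − 70·4.8 = 0 → T = 583.5/(9.9·0.573576) = 102.758 ≈ 102.8 kN.
ΣF_x = 0: A_x − T·cos35° = 0 → A_x = 102.758 × 0.819152 = 84.17 kN.
ΣF_y = 0: A_y + T·sin35° − 50 − 70 = 0 → A_y = 120 − 102.758 × 0.573576 = 61.06 kN.

T = 102.8 kN, A_x = 84.17 kN, A_y = 61.06 kN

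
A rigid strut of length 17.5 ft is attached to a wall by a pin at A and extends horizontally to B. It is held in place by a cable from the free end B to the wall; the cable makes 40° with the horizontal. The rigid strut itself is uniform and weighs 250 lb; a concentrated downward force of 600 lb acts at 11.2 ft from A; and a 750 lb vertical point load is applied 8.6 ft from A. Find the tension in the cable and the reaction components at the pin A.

ΣM about A: T·sin40°·17.5 − 250·8.75 − 600·11.2 − 750·8.6 = 0 → T = 15357.5/(17.5·0.642788) = 1365.26 ≈ 1365 lb.
ΣF_x = 0: A_x − T·cos40° = 0 → A_x = 1365.26 × 0.766044 = 1046 lb.
ΣF_y = 0: A_y + T·sin40° − 250 − 600 − 750 = 0 → A_y = 1600 − 1365.26 × 0.642788 = 722.4 lb.

T = 1365 lb, A_x = 1046 lb, A_y = 722.4 lb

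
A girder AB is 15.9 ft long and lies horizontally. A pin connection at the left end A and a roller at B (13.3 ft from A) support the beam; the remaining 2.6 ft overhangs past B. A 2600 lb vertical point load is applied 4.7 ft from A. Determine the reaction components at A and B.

ΣM about A: B_y·13.3 − 2600·4.7 = 0 → B_y = 12220/13.3 = 918.797 ≈ 918.8 lb.
ΣF_y = 0: A_y + 918.797 − 2600 = 0 → A_y = 1681 lb.
ΣF_x = 0: no horizontal applied forces, so A_x = 0.

A_x = 0, A_y = 1681 lb, B_y = 918.8 lb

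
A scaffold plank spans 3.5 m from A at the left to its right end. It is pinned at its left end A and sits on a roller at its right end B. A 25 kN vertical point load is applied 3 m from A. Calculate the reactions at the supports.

A_x = 0, A_y = 3.571 kN, B_y = 21.43 kN

ΣM about A: B_y·3.5 − 25·3 = 0 → B_y = 75/3.5 = 21.4286 ≈ 21.43 kN.
ΣF_y = 0: A_y + 21.4286 − 25 = 0 → A_y = 3.571 kN.
ΣF_x = 0: no horizontal applied forces, so A_x = 0.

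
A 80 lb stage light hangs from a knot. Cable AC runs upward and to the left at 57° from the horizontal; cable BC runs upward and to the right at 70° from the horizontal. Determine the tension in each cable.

ΣF_x = 0: −T_AC·cos57° + T_BC·cos70° = 0 → T_BC = 1.59242·T_AC.
ΣF_y = 0: T_AC·sin57° + T_BC·sin70° = 80.
Substitute: T_AC·(0.838671 + 1.59242·0.939693) = 80 → T_AC = 34.2604 ≈ 34.26 lb.
Then T_BC = 1.59242 × 34.2604 = 54.56 lb.

T_AC = 34.26 lb, T_BC = 54.56 lb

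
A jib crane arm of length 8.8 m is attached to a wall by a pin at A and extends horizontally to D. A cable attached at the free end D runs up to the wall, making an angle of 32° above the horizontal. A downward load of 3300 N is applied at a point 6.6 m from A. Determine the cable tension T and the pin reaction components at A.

T = 4671 N, A_x = 3961 N, A_y = 825.0 N

ΣM about A: T·sin32°·8.8 − 3300·6.6 = 0 → T = 21780/(8.8·0.529919) = 4670.53 ≈ 4671 N.
ΣF_x = 0: A_x − T·cos32° = 0 → A_x = 4670.53 × 0.848048 = 3961 N.
ΣF_y = 0: A_y + T·sin32° − 3300 = 0 → A_y = 3300 − 4670.53 × 0.529919 = 825.0 N.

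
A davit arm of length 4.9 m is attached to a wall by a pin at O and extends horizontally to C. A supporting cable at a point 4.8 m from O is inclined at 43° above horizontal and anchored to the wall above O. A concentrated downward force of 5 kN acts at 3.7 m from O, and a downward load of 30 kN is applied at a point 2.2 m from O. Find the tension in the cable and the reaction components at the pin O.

ΣM about O: T·sin43°·4.8 − 5·3.7 − 30·2.2 = 0 → T = 84.5/(4.8·0.681998) = 25.8126 ≈ 25.81 kN.
ΣF_x = 0: O_x − T·cos43° = 0 → O_x = 25.8126 × 0.731354 = 18.88 kN.
ΣF_y = 0: O_y + T·sin43° − 5 − 30 = 0 → O_y = 35 − 25.8126 × 0.681998 = 17.40 kN.

T = 25.81 kN, O_x = 18.88 kN, O_y = 17.40 kN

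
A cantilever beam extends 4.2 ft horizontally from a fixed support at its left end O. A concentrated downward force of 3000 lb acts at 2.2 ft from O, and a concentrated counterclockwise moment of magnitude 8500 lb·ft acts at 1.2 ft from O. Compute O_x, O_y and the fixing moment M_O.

ΣF_x = 0: O_x = 0.
ΣF_y = 0: O_y − 3000 = 0 → O_y = 3000 lb.
ΣM about O: M_O − 3000·2.2 + 8500 = 0 → M_O = -1900 lb·ft.

O_x = 0, O_y = 3000 lb, M_O = -1900 lb·ft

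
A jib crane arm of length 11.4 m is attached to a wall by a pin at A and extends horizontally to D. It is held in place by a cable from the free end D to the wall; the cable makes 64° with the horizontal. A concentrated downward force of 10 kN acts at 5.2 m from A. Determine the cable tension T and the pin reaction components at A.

ΣM about A: T·sin64°·11.4 − 10·5.2 = 0 → T = 52/(11.4·0.898794) = 5.07503 ≈ 5.075 kN.
ΣF_x = 0: A_x − T·cos64° = 0 → A_x = 5.07503 × 0.438371 = 2.225 kN.
ΣF_y = 0: A_y + T·sin64° − 10 = 0 → A_y = 10 − 5.07503 × 0.898794 = 5.439 kN.

T = 5.075 kN, A_x = 2.225 kN, A_y = 5.439 kN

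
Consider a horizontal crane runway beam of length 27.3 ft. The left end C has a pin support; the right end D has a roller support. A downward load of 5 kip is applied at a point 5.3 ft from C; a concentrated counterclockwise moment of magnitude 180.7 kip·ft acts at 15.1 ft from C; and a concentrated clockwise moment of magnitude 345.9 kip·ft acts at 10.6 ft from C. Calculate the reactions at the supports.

Taking moments about C: D_y·27.3 − 5·5.3 + 180.7 − 345.9 = 0 → D_y = 191.7/27.3 = 7.02198 ≈ 7.022 kip.
ΣF_y = 0: C_y + 7.02198 − 5 = 0 → C_y = -2.022 kip.
ΣF_x = 0: no horizontal applied forces, so C_x = 0.

C_x = 0, C_y = -2.022 kip, D_y = 7.022 kip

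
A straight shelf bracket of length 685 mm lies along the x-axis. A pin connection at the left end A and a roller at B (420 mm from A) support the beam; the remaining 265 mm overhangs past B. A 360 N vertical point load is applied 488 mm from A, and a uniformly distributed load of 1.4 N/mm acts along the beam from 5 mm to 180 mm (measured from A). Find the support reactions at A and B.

A_x = 0, A_y = 132.8 N, B_y = 472.2 N

Resultant of the distributed load: 1.4 × 175 = 245 N at 92.5 mm from A.
Moments about A: B_y·420 − 360·488 − (1.4·175)·92.5 = 0 → B_y = 198342.5/420 = 472.244 ≈ 472.2 N.
ΣF_y = 0: A_y + 472.244 − 360 − 1.4·175 = 0 → A_y = 132.8 N.
ΣF_x = 0: no horizontal applied forces, so A_x = 0.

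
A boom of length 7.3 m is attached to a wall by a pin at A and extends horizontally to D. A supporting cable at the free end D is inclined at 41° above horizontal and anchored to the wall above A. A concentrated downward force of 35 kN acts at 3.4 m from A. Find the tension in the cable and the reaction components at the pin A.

ΣM about A: T·sin41°·7.3 − 35·3.4 = 0 → T = 119/(7.3·0.656059) = 24.8474 ≈ 24.85 kN.
ΣF_x = 0: A_x − T·cos41° = 0 → A_x = 24.8474 × 0.75471 = 18.75 kN.
ΣF_y = 0: A_y + T·sin41° − 35 = 0 → A_y = 35 − 24.8474 × 0.656059 = 18.70 kN.

T = 24.85 kN, A_x = 18.75 kN, A_y = 18.70 kN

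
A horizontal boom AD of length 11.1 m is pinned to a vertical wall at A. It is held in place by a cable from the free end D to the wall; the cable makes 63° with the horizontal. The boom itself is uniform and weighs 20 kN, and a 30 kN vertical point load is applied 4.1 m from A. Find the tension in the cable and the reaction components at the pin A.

ΣM about A: T·sin63°·11.1 − 20·5.55 − 30·4.1 = 0 → T = 234/(11.1·0.891007) = 23.6598 ≈ 23.66 kN.
ΣF_x = 0: A_x − T·cos63° = 0 → A_x = 23.6598 × 0.45399 = 10.74 kN.
ΣF_y = 0: A_y + T·sin63° − 20 − 30 = 0 → A_y = 50 − 23.6598 × 0.891007 = 28.92 kN.

T = 23.66 kN, A_x = 10.74 kN, A_y = 28.92 kN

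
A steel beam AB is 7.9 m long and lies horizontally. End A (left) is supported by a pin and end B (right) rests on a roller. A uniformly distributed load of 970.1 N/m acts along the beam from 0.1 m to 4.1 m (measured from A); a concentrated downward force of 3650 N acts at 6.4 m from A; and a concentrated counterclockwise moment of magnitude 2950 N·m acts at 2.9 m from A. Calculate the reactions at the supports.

A_x = 0, A_y = 3915 N, B_y = 3615 N

Resultant of the distributed load: 970.1 × 4 = 3880.4 N at 2.1 m from A.
ΣM about A: B_y·7.9 − (970.1·4)·2.1 − 3650·6.4 + 2950 = 0 → B_y = 28558.84/7.9 = 3615.04 ≈ 3615 N.
ΣF_y = 0: A_y + 3615.04 − 970.1·4 − 3650 = 0 → A_y = 3915 N.
ΣF_x = 0: no horizontal applied forces, so A_x = 0.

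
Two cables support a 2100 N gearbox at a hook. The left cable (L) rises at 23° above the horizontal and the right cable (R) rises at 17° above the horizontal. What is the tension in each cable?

T_L = 3124 N, T_R = 3007 N

ΣF_x = 0: −T_L·cos23° + T_R·cos17° = 0 → T_R = 0.962564·T_L.
ΣF_y = 0: T_L·sin23° + T_R·sin17° = 2100.
Substitute: T_L·(0.390731 + 0.962564·0.292372) = 2100 → T_L = 3124.27 ≈ 3124 N.
Then T_R = 0.962564 × 3124.27 = 3007 N.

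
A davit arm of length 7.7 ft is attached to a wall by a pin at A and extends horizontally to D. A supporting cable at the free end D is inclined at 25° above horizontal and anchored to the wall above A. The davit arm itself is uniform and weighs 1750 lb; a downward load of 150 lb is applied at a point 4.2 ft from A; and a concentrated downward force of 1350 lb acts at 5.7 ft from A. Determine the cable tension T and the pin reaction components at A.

T = 4629 lb, A_x = 4195 lb, A_y = 1294 lb

ΣM about A: T·sin25°·7.7 − 1750·3.85 − 150·4.2 − 1350·5.7 = 0 → T = 15062.5/(7.7·0.422618) = 4628.69 ≈ 4629 lb.
ΣF_x = 0: A_x − T·cos25° = 0 → A_x = 4628.69 × 0.906308 = 4195 lb.
ΣF_y = 0: A_y + T·sin25° − 1750 − 150 − 1350 = 0 → A_y = 3250 − 4628.69 × 0.422618 = 1294 lb.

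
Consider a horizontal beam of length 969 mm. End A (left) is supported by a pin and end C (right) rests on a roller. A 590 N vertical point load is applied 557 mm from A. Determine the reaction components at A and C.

Moments about A: C_y·969 − 590·557 = 0 → C_y = 328630/969 = 339.143 ≈ 339.1 N.
ΣF_y = 0: A_y + 339.143 − 590 = 0 → A_y = 250.9 N.
ΣF_x = 0: no horizontal applied forces, so A_x = 0.

A_x = 0, A_y = 250.9 N, C_y = 339.1 N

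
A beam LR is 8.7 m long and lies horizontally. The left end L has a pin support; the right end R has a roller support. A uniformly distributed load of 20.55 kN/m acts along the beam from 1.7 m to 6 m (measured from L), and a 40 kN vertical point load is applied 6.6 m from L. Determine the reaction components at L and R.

Resultant of the distributed load: 20.55 × 4.3 = 88.365 kN at 3.85 m from L.
ΣM about L: R_y·8.7 − (20.55·4.3)·3.85 − 40·6.6 = 0 → R_y = 604.20525/8.7 = 69.4489 ≈ 69.45 kN.
ΣF_y = 0: L_y + 69.4489 − 20.55·4.3 − 40 = 0 → L_y = 58.92 kN.
ΣF_x = 0: no horizontal applied forces, so L_x = 0.

L_x = 0, L_y = 58.92 kN, R_y = 69.45 kN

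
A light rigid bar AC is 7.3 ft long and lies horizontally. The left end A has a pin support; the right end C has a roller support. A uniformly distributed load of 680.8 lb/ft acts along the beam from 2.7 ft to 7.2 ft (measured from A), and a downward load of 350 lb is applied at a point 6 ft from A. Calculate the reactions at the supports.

Resultant of the distributed load: 680.8 × 4.5 = 3063.6 lb at 4.95 ft from A.
Moments about A: C_y·7.3 − (680.8·4.5)·4.95 − 350·6 = 0 → C_y = 17264.82/7.3 = 2365.04 ≈ 2365 lb.
ΣF_y = 0: A_y + 2365.04 − 680.8·4.5 − 350 = 0 → A_y = 1049 lb.
ΣF_x = 0: no horizontal applied forces, so A_x = 0.

A_x = 0, A_y = 1049 lb, C_y = 2365 lb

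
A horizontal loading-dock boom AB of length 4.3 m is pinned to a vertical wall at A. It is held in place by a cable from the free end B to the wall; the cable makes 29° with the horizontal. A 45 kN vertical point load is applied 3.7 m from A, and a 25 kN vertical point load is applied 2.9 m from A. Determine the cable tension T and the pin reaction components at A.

ΣM about A: T·sin29°·4.3 − 45·3.7 − 25·2.9 = 0 → T = 239/(4.3·0.48481) = 114.646 ≈ 114.6 kN.
ΣF_x = 0: A_x − T·cos29° = 0 → A_x = 114.646 × 0.87462 = 100.3 kN.
ΣF_y = 0: A_y + T·sin29° − 45 − 25 = 0 → A_y = 70 − 114.646 × 0.48481 = 14.42 kN.

T = 114.6 kN, A_x = 100.3 kN, A_y = 14.42 kN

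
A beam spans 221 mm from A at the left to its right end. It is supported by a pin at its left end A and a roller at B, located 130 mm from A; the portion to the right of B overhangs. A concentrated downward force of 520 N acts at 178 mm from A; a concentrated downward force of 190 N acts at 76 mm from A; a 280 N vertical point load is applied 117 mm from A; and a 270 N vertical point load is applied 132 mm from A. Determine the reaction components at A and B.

ΣM about A: B_y·130 − 520·178 − 190·76 − 280·117 − 270·132 = 0 → B_y = 175400/130 = 1349.23 ≈ 1349 N.
ΣF_y = 0: A_y + 1349.23 − 520 − 190 − 280 − 270 = 0 → A_y = -89.23 N.
ΣF_x = 0: no horizontal applied forces, so A_x = 0.

A_x = 0, A_y = -89.23 N, B_y = 1349 N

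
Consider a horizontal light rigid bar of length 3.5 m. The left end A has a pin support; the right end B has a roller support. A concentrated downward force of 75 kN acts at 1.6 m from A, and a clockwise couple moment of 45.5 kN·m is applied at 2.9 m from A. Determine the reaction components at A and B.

A_x = 0, A_y = 27.71 kN, B_y = 47.29 kN

Taking moments about A: B_y·3.5 − 75·1.6 − 45.5 = 0 → B_y = 165.5/3.5 = 47.2857 ≈ 47.29 kN.
ΣF_y = 0: A_y + 47.2857 − 75 = 0 → A_y = 27.71 kN.
ΣF_x = 0: no horizontal applied forces, so A_x = 0.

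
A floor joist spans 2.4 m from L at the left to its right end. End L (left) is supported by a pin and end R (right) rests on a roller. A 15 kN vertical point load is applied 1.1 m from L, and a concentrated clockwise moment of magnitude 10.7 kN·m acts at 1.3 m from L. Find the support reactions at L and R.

L_x = 0, L_y = 3.667 kN, R_y = 11.33 kN

Moments about L: R_y·2.4 − 15·1.1 − 10.7 = 0 → R_y = 27.2/2.4 = 11.3333 ≈ 11.33 kN.
ΣF_y = 0: L_y + 11.3333 − 15 = 0 → L_y = 3.667 kN.
ΣF_x = 0: no horizontal applied forces, so L_x = 0.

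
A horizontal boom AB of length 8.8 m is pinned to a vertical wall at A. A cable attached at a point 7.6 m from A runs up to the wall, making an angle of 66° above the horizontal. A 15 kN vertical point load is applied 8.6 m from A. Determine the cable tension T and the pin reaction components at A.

ΣM about A: T·sin66°·7.6 − 15·8.6 = 0 → T = 129/(7.6·0.913545) = 18.58 kN.
ΣF_x = 0: A_x − T·cos66° = 0 → A_x = 18.58 × 0.406737 = 7.557 kN.
ΣF_y = 0: A_y + T·sin66° − 15 = 0 → A_y = 15 − 18.58 × 0.913545 = -1.974 kN.

T = 18.58 kN, A_x = 7.557 kN, A_y = -1.974 kN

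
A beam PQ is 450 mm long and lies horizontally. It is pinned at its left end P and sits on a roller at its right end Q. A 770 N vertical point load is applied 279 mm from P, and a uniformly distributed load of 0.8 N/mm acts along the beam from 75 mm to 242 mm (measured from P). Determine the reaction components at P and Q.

P_x = 0, P_y = 379.1 N, Q_y = 524.5 N

Resultant of the distributed load: 0.8 × 167 = 133.6 N at 158.5 mm from P.
Moments about P: Q_y·450 − 770·279 − (0.8·167)·158.5 = 0 → Q_y = 236005.6/450 = 524.457 ≈ 524.5 N.
ΣF_y = 0: P_y + 524.457 − 770 − 0.8·167 = 0 → P_y = 379.1 N.
ΣF_x = 0: no horizontal applied forces, so P_x = 0.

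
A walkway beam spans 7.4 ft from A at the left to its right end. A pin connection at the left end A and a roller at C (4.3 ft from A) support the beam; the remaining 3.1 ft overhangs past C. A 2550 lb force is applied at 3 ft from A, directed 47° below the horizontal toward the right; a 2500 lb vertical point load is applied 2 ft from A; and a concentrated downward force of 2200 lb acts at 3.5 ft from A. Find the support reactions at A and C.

Taking moments about A: C_y·4.3 − 2550·sin47°·3 − 2500·2 − 2200·3.5 = 0 → C_y = 18294.9/4.3 = 4254.63 ≈ 4255 lb.
ΣF_y = 0: A_y + 4254.63 − 2550·sin47° − 2500 − 2200 = 0 → A_y = 2310 lb.
ΣF_x = 0: A_x + 2550·cos47° = 0 → A_x = -1739 lb.

A_x = -1739 lb, A_y = 2310 lb, C_y = 4255 lb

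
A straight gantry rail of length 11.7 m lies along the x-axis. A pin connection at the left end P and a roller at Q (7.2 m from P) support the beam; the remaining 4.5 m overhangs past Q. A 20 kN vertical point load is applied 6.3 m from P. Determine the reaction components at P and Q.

Moments about P: Q_y·7.2 − 20·6.3 = 0 → Q_y = 126/7.2 = 17.50 kN.
ΣF_y = 0: P_y + 17.5 − 20 = 0 → P_y = 2.500 kN.
ΣF_x = 0: no horizontal applied forces, so P_x = 0.

P_x = 0, P_y = 2.500 kN, Q_y = 17.50 kN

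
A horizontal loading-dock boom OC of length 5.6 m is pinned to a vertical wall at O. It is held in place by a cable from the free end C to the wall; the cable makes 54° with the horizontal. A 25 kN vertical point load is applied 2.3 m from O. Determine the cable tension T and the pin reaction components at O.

T = 12.69 kN, O_x = 7.460 kN, O_y = 14.73 kN

ΣM about O: T·sin54°·5.6 − 25·2.3 = 0 → T = 57.5/(5.6·0.809017) = 12.6918 ≈ 12.69 kN.
ΣF_x = 0: O_x − T·cos54° = 0 → O_x = 12.6918 × 0.587785 = 7.460 kN.
ΣF_y = 0: O_y + T·sin54° − 25 = 0 → O_y = 25 − 12.6918 × 0.809017 = 14.73 kN.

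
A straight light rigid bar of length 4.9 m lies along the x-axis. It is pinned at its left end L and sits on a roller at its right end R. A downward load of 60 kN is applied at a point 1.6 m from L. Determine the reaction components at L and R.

Moments about L: R_y·4.9 − 60·1.6 = 0 → R_y = 96/4.9 = 19.5918 ≈ 19.59 kN.
ΣF_y = 0: L_y + 19.5918 − 60 = 0 → L_y = 40.41 kN.
ΣF_x = 0: no horizontal applied forces, so L_x = 0.

L_x = 0, L_y = 40.41 kN, R_y = 19.59 kN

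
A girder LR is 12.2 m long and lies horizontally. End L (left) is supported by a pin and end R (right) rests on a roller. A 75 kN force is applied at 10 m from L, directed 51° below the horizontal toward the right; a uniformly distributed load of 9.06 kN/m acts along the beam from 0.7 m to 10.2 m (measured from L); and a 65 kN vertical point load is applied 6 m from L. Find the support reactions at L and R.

Resultant of the distributed load: 9.06 × 9.5 = 86.07 kN at 5.45 m from L.
ΣM about L: R_y·12.2 − 75·sin51°·10 − (9.06·9.5)·5.45 − 65·6 = 0 → R_y = 1441.94/12.2 = 118.192 ≈ 118.2 kN.
ΣF_y = 0: L_y + 118.192 − 75·sin51° − 9.06·9.5 − 65 = 0 → L_y = 91.16 kN.
ΣF_x = 0: L_x + 75·cos51° = 0 → L_x = -47.20 kN.

L_x = -47.20 kN, L_y = 91.16 kN, R_y = 118.2 kN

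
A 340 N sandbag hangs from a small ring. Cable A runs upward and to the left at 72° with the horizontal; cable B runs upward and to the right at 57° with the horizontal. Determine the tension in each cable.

T_A = 238.3 N, T_B = 135.2 N

ΣF_x = 0: −T_A·cos72° + T_B·cos57° = 0 → T_B = 0.567379·T_A.
ΣF_y = 0: T_A·sin72° + T_B·sin57° = 340.
Substitute: T_A·(0.951057 + 0.567379·0.838671) = 340 → T_A = 238.279 ≈ 238.3 N.
Then T_B = 0.567379 × 238.279 = 135.2 N.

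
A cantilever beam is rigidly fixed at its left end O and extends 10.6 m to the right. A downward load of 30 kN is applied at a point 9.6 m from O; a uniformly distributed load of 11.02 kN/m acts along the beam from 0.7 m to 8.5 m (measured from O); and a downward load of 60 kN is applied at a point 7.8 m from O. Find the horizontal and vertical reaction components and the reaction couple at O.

O_x = 0, O_y = 176.0 kN, M_O = 1151 kN·m

Resultant of the distributed load: 11.02 × 7.8 = 85.956 kN at 4.6 m from O.
ΣF_x = 0: O_x = 0.
ΣF_y = 0: O_y − 30 − 11.02·7.8 − 60 = 0 → O_y = 176.0 kN.
ΣM about O: M_O − 30·9.6 − (11.02·7.8)·4.6 − 60·7.8 = 0 → M_O = 1151 kN·m.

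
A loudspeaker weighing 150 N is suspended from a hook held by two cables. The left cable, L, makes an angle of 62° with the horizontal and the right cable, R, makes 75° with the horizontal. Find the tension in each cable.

ΣF_x = 0: −T_L·cos62° + T_R·cos75° = 0 → T_R = 1.8139·T_L.
ΣF_y = 0: T_L·sin62° + T_R·sin75° = 150.
Substitute: T_L·(0.882948 + 1.8139·0.965926) = 150 → T_L = 56.9251 ≈ 56.93 N.
Then T_R = 1.8139 × 56.9251 = 103.3 N.

T_L = 56.93 N, T_R = 103.3 N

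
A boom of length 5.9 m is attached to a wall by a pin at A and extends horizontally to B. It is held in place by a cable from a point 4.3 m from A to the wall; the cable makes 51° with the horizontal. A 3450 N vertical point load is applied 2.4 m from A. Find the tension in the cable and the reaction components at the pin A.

T = 2478 N, A_x = 1559 N, A_y = 1524 N

ΣM about A: T·sin51°·4.3 − 3450·2.4 = 0 → T = 8280/(4.3·0.777146) = 2477.76 ≈ 2478 N.
ΣF_x = 0: A_x − T·cos51° = 0 → A_x = 2477.76 × 0.62932 = 1559 N.
ΣF_y = 0: A_y + T·sin51° − 3450 = 0 → A_y = 3450 − 2477.76 × 0.777146 = 1524 N.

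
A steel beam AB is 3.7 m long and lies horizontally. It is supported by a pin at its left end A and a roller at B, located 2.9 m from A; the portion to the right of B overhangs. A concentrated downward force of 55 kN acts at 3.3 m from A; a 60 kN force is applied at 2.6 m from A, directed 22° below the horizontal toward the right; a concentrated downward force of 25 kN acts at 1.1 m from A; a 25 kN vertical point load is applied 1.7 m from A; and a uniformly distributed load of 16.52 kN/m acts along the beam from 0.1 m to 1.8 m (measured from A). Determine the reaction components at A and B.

Resultant of the distributed load: 16.52 × 1.7 = 28.084 kN at 0.95 m from A.
Moments about A: B_y·2.9 − 55·3.3 − 60·sin22°·2.6 − 25·1.1 − 25·1.7 − (16.52·1.7)·0.95 = 0 → B_y = 336.618/2.9 = 116.075 ≈ 116.1 kN.
ΣF_y = 0: A_y + 116.075 − 55 − 60·sin22° − 25 − 25 − 16.52·1.7 = 0 → A_y = 39.49 kN.
ΣF_x = 0: A_x + 60·cos22° = 0 → A_x = -55.63 kN.

A_x = -55.63 kN, A_y = 39.49 kN, B_y = 116.1 kN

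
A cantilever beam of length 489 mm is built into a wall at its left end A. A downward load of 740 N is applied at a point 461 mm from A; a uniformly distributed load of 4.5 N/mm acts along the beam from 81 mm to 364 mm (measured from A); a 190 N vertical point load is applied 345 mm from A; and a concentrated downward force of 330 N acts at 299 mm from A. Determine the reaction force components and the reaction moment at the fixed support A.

Resultant of the distributed load: 4.5 × 283 = 1273.5 N at 222.5 mm from A.
ΣF_x = 0: A_x = 0.
ΣF_y = 0: A_y − 740 − 4.5·283 − 190 − 330 = 0 → A_y = 2534 N.
ΣM about A: M_A − 740·461 − (4.5·283)·222.5 − 190·345 − 330·299 = 0 → M_A = 788700 N·mm.

A_x = 0, A_y = 2534 N, M_A = 788700 N·mm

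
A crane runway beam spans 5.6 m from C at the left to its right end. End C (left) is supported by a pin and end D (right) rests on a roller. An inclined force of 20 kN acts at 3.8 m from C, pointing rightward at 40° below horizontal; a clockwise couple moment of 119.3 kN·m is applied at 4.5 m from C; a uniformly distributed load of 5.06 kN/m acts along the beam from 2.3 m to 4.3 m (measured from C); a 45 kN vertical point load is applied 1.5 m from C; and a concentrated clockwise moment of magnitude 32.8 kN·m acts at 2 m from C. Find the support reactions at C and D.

Resultant of the distributed load: 5.06 × 2 = 10.12 kN at 3.3 m from C.
Moments about C: D_y·5.6 − 20·sin40°·3.8 − 119.3 − (5.06·2)·3.3 − 45·1.5 − 32.8 = 0 → D_y = 301.848/5.6 = 53.9014 ≈ 53.90 kN.
ΣF_y = 0: C_y + 53.9014 − 20·sin40° − 5.06·2 − 45 = 0 → C_y = 14.07 kN.
ΣF_x = 0: C_x + 20·cos40° = 0 → C_x = -15.32 kN.

C_x = -15.32 kN, C_y = 14.07 kN, D_y = 53.90 kN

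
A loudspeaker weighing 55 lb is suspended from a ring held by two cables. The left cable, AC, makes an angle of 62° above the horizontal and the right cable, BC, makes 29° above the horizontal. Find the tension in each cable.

ΣF_x = 0: −T_AC·cos62° + T_BC·cos29° = 0 → T_BC = 0.536772·T_AC.
ΣF_y = 0: T_AC·sin62° + T_BC·sin29° = 55.
Substitute: T_AC·(0.882948 + 0.536772·0.48481) = 55 → T_AC = 48.1114 ≈ 48.11 lb.
Then T_BC = 0.536772 × 48.1114 = 25.82 lb.

T_AC = 48.11 lb, T_BC = 25.82 lb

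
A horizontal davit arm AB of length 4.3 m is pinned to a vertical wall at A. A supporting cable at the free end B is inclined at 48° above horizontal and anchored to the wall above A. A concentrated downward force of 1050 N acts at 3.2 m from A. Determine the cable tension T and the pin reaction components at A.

ΣM about A: T·sin48°·4.3 − 1050·3.2 = 0 → T = 3360/(4.3·0.743145) = 1051.47 ≈ 1051 N.
ΣF_x = 0: A_x − T·cos48° = 0 → A_x = 1051.47 × 0.669131 = 703.6 N.
ΣF_y = 0: A_y + T·sin48° − 1050 = 0 → A_y = 1050 − 1051.47 × 0.743145 = 268.6 N.

T = 1051 N, A_x = 703.6 N, A_y = 268.6 N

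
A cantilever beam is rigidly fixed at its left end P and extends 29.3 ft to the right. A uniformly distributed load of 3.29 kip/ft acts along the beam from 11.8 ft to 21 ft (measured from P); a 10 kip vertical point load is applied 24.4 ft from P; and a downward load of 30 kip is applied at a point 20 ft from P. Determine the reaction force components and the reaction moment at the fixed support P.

Resultant of the distributed load: 3.29 × 9.2 = 30.268 kip at 16.4 ft from P.
ΣF_x = 0: P_x = 0.
ΣF_y = 0: P_y − 3.29·9.2 − 10 − 30 = 0 → P_y = 70.27 kip.
ΣM about P: M_P − (3.29·9.2)·16.4 − 10·24.4 − 30·20 = 0 → M_P = 1340 kip·ft.

P_x = 0, P_y = 70.27 kip, M_P = 1340 kip·ft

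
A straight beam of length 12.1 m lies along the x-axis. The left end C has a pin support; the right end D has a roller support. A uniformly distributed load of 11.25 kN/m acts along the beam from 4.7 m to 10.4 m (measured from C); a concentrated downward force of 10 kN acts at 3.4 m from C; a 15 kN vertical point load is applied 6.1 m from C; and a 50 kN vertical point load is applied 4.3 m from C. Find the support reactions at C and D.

Resultant of the distributed load: 11.25 × 5.7 = 64.125 kN at 7.55 m from C.
Taking moments about C: D_y·12.1 − (11.25·5.7)·7.55 − 10·3.4 − 15·6.1 − 50·4.3 = 0 → D_y = 824.64375/12.1 = 68.1524 ≈ 68.15 kN.
ΣF_y = 0: C_y + 68.1524 − 11.25·5.7 − 10 − 15 − 50 = 0 → C_y = 70.97 kN.
ΣF_x = 0: no horizontal applied forces, so C_x = 0.

C_x = 0, C_y = 70.97 kN, D_y = 68.15 kN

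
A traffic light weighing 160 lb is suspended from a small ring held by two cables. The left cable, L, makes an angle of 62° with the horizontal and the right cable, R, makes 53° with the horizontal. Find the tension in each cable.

ΣF_x = 0: −T_L·cos62° + T_R·cos53° = 0 → T_R = 0.780093·T_L.
ΣF_y = 0: T_L·sin62° + T_R·sin53° = 160.
Substitute: T_L·(0.882948 + 0.780093·0.798636) = 160 → T_L = 106.245 ≈ 106.2 lb.
Then T_R = 0.780093 × 106.245 = 82.88 lb.

T_L = 106.2 lb, T_R = 82.88 lb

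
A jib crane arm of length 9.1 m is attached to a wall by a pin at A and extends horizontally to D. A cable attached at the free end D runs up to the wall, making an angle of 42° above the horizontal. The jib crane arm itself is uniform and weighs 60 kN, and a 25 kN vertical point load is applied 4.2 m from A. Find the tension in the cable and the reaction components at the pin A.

ΣM about A: T·sin42°·9.1 − 60·4.55 − 25·4.2 = 0 → T = 378/(9.1·0.669131) = 62.0782 ≈ 62.08 kN.
ΣF_x = 0: A_x − T·cos42° = 0 → A_x = 62.0782 × 0.743145 = 46.13 kN.
ΣF_y = 0: A_y + T·sin42° − 60 − 25 = 0 → A_y = 85 − 62.0782 × 0.669131 = 43.46 kN.

T = 62.08 kN, A_x = 46.13 kN, A_y = 43.46 kN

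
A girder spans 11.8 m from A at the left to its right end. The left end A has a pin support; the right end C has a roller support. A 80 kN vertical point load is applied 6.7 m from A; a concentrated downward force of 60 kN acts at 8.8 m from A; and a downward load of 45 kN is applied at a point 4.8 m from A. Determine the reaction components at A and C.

Taking moments about A: C_y·11.8 − 80·6.7 − 60·8.8 − 45·4.8 = 0 → C_y = 1280/11.8 = 108.475 ≈ 108.5 kN.
ΣF_y = 0: A_y + 108.475 − 80 − 60 − 45 = 0 → A_y = 76.53 kN.
ΣF_x = 0: no horizontal applied forces, so A_x = 0.

A_x = 0, A_y = 76.53 kN, C_y = 108.5 kN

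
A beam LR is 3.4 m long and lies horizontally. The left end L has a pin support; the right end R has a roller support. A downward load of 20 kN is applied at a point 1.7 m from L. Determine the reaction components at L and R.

L_x = 0, L_y = 10.00 kN, R_y = 10.00 kN

Taking moments about L: R_y·3.4 − 20·1.7 = 0 → R_y = 34/3.4 = 10.00 kN.
ΣF_y = 0: L_y + 10 − 20 = 0 → L_y = 10.00 kN.
ΣF_x = 0: no horizontal applied forces, so L_x = 0.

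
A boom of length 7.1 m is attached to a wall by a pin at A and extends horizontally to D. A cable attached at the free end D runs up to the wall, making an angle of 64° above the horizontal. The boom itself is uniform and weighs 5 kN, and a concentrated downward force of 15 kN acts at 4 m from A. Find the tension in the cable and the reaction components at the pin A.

ΣM about A: T·sin64°·7.1 − 5·3.55 − 15·4 = 0 → T = 77.75/(7.1·0.898794) = 12.1838 ≈ 12.18 kN.
ΣF_x = 0: A_x − T·cos64° = 0 → A_x = 12.1838 × 0.438371 = 5.341 kN.
ΣF_y = 0: A_y + T·sin64° − 5 − 15 = 0 → A_y = 20 − 12.1838 × 0.898794 = 9.049 kN.

T = 12.18 kN, A_x = 5.341 kN, A_y = 9.049 kN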